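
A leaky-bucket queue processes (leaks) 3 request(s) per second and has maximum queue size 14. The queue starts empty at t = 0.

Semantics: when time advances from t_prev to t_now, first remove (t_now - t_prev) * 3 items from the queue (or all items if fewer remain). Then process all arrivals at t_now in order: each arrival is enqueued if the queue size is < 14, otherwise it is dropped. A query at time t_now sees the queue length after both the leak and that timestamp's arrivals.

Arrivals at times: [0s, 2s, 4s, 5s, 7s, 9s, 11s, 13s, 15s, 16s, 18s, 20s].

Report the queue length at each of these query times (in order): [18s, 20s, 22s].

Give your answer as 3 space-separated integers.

Queue lengths at query times:
  query t=18s: backlog = 1
  query t=20s: backlog = 1
  query t=22s: backlog = 0

Answer: 1 1 0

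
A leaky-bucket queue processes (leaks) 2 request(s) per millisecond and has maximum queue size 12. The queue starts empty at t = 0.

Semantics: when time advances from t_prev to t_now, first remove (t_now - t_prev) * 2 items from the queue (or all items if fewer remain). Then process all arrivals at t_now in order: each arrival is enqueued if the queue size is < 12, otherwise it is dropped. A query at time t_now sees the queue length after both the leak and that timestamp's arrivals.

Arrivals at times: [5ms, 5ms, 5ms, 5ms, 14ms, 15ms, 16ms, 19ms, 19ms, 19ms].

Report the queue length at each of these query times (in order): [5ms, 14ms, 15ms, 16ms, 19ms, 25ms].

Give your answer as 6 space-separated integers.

Queue lengths at query times:
  query t=5ms: backlog = 4
  query t=14ms: backlog = 1
  query t=15ms: backlog = 1
  query t=16ms: backlog = 1
  query t=19ms: backlog = 3
  query t=25ms: backlog = 0

Answer: 4 1 1 1 3 0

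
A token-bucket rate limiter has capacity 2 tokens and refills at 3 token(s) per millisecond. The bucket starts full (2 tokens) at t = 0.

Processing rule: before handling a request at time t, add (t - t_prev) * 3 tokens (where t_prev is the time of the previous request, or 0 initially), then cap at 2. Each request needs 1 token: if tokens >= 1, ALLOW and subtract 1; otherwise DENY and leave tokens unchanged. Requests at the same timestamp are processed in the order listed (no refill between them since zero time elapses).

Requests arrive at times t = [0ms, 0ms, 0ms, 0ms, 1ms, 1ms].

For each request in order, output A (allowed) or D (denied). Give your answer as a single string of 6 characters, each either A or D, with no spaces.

Answer: AADDAA

Derivation:
Simulating step by step:
  req#1 t=0ms: ALLOW
  req#2 t=0ms: ALLOW
  req#3 t=0ms: DENY
  req#4 t=0ms: DENY
  req#5 t=1ms: ALLOW
  req#6 t=1ms: ALLOW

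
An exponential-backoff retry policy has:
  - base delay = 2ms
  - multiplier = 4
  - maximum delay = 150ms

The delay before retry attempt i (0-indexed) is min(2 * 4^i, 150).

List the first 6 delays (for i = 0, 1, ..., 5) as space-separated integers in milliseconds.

Answer: 2 8 32 128 150 150

Derivation:
Computing each delay:
  i=0: min(2*4^0, 150) = 2
  i=1: min(2*4^1, 150) = 8
  i=2: min(2*4^2, 150) = 32
  i=3: min(2*4^3, 150) = 128
  i=4: min(2*4^4, 150) = 150
  i=5: min(2*4^5, 150) = 150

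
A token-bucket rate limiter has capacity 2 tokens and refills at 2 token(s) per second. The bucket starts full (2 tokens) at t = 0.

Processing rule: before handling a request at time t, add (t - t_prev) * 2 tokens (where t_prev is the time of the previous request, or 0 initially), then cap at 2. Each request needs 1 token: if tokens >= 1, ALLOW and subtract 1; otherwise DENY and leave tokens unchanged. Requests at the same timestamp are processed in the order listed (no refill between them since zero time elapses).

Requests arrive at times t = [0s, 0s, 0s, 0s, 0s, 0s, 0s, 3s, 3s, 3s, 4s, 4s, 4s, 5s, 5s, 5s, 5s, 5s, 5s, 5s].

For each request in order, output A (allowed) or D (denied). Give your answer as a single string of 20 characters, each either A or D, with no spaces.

Answer: AADDDDDAADAADAADDDDD

Derivation:
Simulating step by step:
  req#1 t=0s: ALLOW
  req#2 t=0s: ALLOW
  req#3 t=0s: DENY
  req#4 t=0s: DENY
  req#5 t=0s: DENY
  req#6 t=0s: DENY
  req#7 t=0s: DENY
  req#8 t=3s: ALLOW
  req#9 t=3s: ALLOW
  req#10 t=3s: DENY
  req#11 t=4s: ALLOW
  req#12 t=4s: ALLOW
  req#13 t=4s: DENY
  req#14 t=5s: ALLOW
  req#15 t=5s: ALLOW
  req#16 t=5s: DENY
  req#17 t=5s: DENY
  req#18 t=5s: DENY
  req#19 t=5s: DENY
  req#20 t=5s: DENY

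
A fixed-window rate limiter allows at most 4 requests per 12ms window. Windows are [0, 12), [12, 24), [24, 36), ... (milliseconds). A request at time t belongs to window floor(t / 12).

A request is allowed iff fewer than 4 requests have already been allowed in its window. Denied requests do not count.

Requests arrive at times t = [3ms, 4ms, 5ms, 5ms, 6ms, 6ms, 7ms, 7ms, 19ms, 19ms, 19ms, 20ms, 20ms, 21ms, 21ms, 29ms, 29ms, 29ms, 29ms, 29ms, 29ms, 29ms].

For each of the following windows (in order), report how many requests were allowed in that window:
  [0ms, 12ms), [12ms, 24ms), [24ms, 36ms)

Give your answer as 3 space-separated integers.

Answer: 4 4 4

Derivation:
Processing requests:
  req#1 t=3ms (window 0): ALLOW
  req#2 t=4ms (window 0): ALLOW
  req#3 t=5ms (window 0): ALLOW
  req#4 t=5ms (window 0): ALLOW
  req#5 t=6ms (window 0): DENY
  req#6 t=6ms (window 0): DENY
  req#7 t=7ms (window 0): DENY
  req#8 t=7ms (window 0): DENY
  req#9 t=19ms (window 1): ALLOW
  req#10 t=19ms (window 1): ALLOW
  req#11 t=19ms (window 1): ALLOW
  req#12 t=20ms (window 1): ALLOW
  req#13 t=20ms (window 1): DENY
  req#14 t=21ms (window 1): DENY
  req#15 t=21ms (window 1): DENY
  req#16 t=29ms (window 2): ALLOW
  req#17 t=29ms (window 2): ALLOW
  req#18 t=29ms (window 2): ALLOW
  req#19 t=29ms (window 2): ALLOW
  req#20 t=29ms (window 2): DENY
  req#21 t=29ms (window 2): DENY
  req#22 t=29ms (window 2): DENY

Allowed counts by window: 4 4 4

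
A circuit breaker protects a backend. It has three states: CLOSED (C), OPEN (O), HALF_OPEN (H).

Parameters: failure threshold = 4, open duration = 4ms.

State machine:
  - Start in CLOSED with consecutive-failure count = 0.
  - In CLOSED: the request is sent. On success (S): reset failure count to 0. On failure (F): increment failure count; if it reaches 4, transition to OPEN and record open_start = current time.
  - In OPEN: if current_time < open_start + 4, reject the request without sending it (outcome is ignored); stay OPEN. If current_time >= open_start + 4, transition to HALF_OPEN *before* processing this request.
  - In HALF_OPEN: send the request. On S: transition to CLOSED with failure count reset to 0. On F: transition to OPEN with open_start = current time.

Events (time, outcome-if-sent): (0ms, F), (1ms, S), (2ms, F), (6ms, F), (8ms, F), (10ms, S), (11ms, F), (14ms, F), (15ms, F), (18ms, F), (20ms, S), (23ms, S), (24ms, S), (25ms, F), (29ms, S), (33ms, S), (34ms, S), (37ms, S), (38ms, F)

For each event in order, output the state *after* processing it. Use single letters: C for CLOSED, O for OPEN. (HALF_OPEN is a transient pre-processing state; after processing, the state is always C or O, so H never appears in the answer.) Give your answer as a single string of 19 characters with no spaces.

State after each event:
  event#1 t=0ms outcome=F: state=CLOSED
  event#2 t=1ms outcome=S: state=CLOSED
  event#3 t=2ms outcome=F: state=CLOSED
  event#4 t=6ms outcome=F: state=CLOSED
  event#5 t=8ms outcome=F: state=CLOSED
  event#6 t=10ms outcome=S: state=CLOSED
  event#7 t=11ms outcome=F: state=CLOSED
  event#8 t=14ms outcome=F: state=CLOSED
  event#9 t=15ms outcome=F: state=CLOSED
  event#10 t=18ms outcome=F: state=OPEN
  event#11 t=20ms outcome=S: state=OPEN
  event#12 t=23ms outcome=S: state=CLOSED
  event#13 t=24ms outcome=S: state=CLOSED
  event#14 t=25ms outcome=F: state=CLOSED
  event#15 t=29ms outcome=S: state=CLOSED
  event#16 t=33ms outcome=S: state=CLOSED
  event#17 t=34ms outcome=S: state=CLOSED
  event#18 t=37ms outcome=S: state=CLOSED
  event#19 t=38ms outcome=F: state=CLOSED

Answer: CCCCCCCCCOOCCCCCCCC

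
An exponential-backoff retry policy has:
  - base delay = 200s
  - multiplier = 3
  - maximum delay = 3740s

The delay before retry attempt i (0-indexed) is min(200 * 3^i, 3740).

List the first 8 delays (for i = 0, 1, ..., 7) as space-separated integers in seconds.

Answer: 200 600 1800 3740 3740 3740 3740 3740

Derivation:
Computing each delay:
  i=0: min(200*3^0, 3740) = 200
  i=1: min(200*3^1, 3740) = 600
  i=2: min(200*3^2, 3740) = 1800
  i=3: min(200*3^3, 3740) = 3740
  i=4: min(200*3^4, 3740) = 3740
  i=5: min(200*3^5, 3740) = 3740
  i=6: min(200*3^6, 3740) = 3740
  i=7: min(200*3^7, 3740) = 3740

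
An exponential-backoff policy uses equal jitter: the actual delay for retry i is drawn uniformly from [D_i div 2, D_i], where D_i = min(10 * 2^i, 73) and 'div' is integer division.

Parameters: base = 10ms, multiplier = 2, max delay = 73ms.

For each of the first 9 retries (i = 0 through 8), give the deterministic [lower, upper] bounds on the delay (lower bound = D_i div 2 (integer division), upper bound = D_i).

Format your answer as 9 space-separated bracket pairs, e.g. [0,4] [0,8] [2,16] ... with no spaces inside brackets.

Answer: [5,10] [10,20] [20,40] [36,73] [36,73] [36,73] [36,73] [36,73] [36,73]

Derivation:
Computing bounds per retry:
  i=0: D_i=min(10*2^0,73)=10, bounds=[5,10]
  i=1: D_i=min(10*2^1,73)=20, bounds=[10,20]
  i=2: D_i=min(10*2^2,73)=40, bounds=[20,40]
  i=3: D_i=min(10*2^3,73)=73, bounds=[36,73]
  i=4: D_i=min(10*2^4,73)=73, bounds=[36,73]
  i=5: D_i=min(10*2^5,73)=73, bounds=[36,73]
  i=6: D_i=min(10*2^6,73)=73, bounds=[36,73]
  i=7: D_i=min(10*2^7,73)=73, bounds=[36,73]
  i=8: D_i=min(10*2^8,73)=73, bounds=[36,73]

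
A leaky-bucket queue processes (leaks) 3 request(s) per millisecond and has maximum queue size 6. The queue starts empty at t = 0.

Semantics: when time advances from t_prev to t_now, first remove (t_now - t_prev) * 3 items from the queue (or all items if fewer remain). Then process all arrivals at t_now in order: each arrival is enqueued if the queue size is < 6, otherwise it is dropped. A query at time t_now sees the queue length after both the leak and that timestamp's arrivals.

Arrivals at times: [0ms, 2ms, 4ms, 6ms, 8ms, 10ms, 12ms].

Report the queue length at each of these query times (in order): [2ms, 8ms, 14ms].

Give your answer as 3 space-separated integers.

Answer: 1 1 0

Derivation:
Queue lengths at query times:
  query t=2ms: backlog = 1
  query t=8ms: backlog = 1
  query t=14ms: backlog = 0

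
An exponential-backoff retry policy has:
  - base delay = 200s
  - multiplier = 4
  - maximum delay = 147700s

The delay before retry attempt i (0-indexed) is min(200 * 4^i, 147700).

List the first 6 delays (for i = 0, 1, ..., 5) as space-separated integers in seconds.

Computing each delay:
  i=0: min(200*4^0, 147700) = 200
  i=1: min(200*4^1, 147700) = 800
  i=2: min(200*4^2, 147700) = 3200
  i=3: min(200*4^3, 147700) = 12800
  i=4: min(200*4^4, 147700) = 51200
  i=5: min(200*4^5, 147700) = 147700

Answer: 200 800 3200 12800 51200 147700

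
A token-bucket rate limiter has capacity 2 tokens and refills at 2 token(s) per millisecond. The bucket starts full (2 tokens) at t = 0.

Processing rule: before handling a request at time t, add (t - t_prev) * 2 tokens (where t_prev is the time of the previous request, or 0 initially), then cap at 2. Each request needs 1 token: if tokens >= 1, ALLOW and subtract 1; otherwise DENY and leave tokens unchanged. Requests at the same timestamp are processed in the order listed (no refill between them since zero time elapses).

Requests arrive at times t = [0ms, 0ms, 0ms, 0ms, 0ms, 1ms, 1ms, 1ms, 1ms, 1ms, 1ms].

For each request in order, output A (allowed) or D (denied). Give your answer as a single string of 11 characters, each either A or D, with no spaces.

Simulating step by step:
  req#1 t=0ms: ALLOW
  req#2 t=0ms: ALLOW
  req#3 t=0ms: DENY
  req#4 t=0ms: DENY
  req#5 t=0ms: DENY
  req#6 t=1ms: ALLOW
  req#7 t=1ms: ALLOW
  req#8 t=1ms: DENY
  req#9 t=1ms: DENY
  req#10 t=1ms: DENY
  req#11 t=1ms: DENY

Answer: AADDDAADDDD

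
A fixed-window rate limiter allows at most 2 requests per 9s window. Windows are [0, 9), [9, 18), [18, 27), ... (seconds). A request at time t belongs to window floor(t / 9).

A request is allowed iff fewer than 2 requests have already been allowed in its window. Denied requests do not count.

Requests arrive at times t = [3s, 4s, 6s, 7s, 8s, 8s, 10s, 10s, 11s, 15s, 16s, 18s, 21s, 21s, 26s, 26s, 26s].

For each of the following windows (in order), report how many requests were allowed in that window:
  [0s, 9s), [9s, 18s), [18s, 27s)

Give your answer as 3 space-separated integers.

Answer: 2 2 2

Derivation:
Processing requests:
  req#1 t=3s (window 0): ALLOW
  req#2 t=4s (window 0): ALLOW
  req#3 t=6s (window 0): DENY
  req#4 t=7s (window 0): DENY
  req#5 t=8s (window 0): DENY
  req#6 t=8s (window 0): DENY
  req#7 t=10s (window 1): ALLOW
  req#8 t=10s (window 1): ALLOW
  req#9 t=11s (window 1): DENY
  req#10 t=15s (window 1): DENY
  req#11 t=16s (window 1): DENY
  req#12 t=18s (window 2): ALLOW
  req#13 t=21s (window 2): ALLOW
  req#14 t=21s (window 2): DENY
  req#15 t=26s (window 2): DENY
  req#16 t=26s (window 2): DENY
  req#17 t=26s (window 2): DENY

Allowed counts by window: 2 2 2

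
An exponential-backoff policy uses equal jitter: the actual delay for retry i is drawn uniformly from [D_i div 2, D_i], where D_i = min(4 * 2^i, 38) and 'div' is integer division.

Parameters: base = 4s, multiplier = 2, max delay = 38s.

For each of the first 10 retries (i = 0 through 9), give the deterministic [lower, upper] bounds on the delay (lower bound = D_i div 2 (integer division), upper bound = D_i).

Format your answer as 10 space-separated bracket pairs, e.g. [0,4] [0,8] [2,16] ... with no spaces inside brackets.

Answer: [2,4] [4,8] [8,16] [16,32] [19,38] [19,38] [19,38] [19,38] [19,38] [19,38]

Derivation:
Computing bounds per retry:
  i=0: D_i=min(4*2^0,38)=4, bounds=[2,4]
  i=1: D_i=min(4*2^1,38)=8, bounds=[4,8]
  i=2: D_i=min(4*2^2,38)=16, bounds=[8,16]
  i=3: D_i=min(4*2^3,38)=32, bounds=[16,32]
  i=4: D_i=min(4*2^4,38)=38, bounds=[19,38]
  i=5: D_i=min(4*2^5,38)=38, bounds=[19,38]
  i=6: D_i=min(4*2^6,38)=38, bounds=[19,38]
  i=7: D_i=min(4*2^7,38)=38, bounds=[19,38]
  i=8: D_i=min(4*2^8,38)=38, bounds=[19,38]
  i=9: D_i=min(4*2^9,38)=38, bounds=[19,38]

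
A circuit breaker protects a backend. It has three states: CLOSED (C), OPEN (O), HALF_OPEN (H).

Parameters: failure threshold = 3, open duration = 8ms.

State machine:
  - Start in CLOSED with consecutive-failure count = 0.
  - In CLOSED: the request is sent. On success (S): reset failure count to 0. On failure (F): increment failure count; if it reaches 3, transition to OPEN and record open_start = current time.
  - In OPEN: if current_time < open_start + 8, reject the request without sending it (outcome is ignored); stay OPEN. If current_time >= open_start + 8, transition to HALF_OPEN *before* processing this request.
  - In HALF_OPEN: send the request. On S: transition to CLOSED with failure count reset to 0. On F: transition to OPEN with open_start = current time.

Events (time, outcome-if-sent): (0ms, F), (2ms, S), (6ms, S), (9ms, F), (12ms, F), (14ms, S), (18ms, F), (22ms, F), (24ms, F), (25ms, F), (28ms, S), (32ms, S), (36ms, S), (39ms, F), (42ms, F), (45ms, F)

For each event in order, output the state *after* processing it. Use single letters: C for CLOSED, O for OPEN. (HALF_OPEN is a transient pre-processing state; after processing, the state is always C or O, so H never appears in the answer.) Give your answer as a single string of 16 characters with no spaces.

Answer: CCCCCCCCOOOCCCCO

Derivation:
State after each event:
  event#1 t=0ms outcome=F: state=CLOSED
  event#2 t=2ms outcome=S: state=CLOSED
  event#3 t=6ms outcome=S: state=CLOSED
  event#4 t=9ms outcome=F: state=CLOSED
  event#5 t=12ms outcome=F: state=CLOSED
  event#6 t=14ms outcome=S: state=CLOSED
  event#7 t=18ms outcome=F: state=CLOSED
  event#8 t=22ms outcome=F: state=CLOSED
  event#9 t=24ms outcome=F: state=OPEN
  event#10 t=25ms outcome=F: state=OPEN
  event#11 t=28ms outcome=S: state=OPEN
  event#12 t=32ms outcome=S: state=CLOSED
  event#13 t=36ms outcome=S: state=CLOSED
  event#14 t=39ms outcome=F: state=CLOSED
  event#15 t=42ms outcome=F: state=CLOSED
  event#16 t=45ms outcome=F: state=OPEN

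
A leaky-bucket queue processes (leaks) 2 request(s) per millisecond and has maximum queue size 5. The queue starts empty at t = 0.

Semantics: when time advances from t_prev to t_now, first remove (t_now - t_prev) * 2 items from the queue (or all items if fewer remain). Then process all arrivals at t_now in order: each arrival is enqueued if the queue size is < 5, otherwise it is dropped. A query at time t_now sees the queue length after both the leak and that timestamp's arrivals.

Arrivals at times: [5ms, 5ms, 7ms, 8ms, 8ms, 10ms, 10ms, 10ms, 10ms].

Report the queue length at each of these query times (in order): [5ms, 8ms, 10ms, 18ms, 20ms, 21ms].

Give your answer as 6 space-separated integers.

Answer: 2 2 4 0 0 0

Derivation:
Queue lengths at query times:
  query t=5ms: backlog = 2
  query t=8ms: backlog = 2
  query t=10ms: backlog = 4
  query t=18ms: backlog = 0
  query t=20ms: backlog = 0
  query t=21ms: backlog = 0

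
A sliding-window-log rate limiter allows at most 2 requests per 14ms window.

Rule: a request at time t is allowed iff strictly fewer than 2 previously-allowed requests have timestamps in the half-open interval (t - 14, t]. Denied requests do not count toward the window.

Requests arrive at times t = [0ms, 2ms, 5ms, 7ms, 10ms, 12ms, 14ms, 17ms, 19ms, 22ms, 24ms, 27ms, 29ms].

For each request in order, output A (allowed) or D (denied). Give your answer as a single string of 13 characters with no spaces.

Tracking allowed requests in the window:
  req#1 t=0ms: ALLOW
  req#2 t=2ms: ALLOW
  req#3 t=5ms: DENY
  req#4 t=7ms: DENY
  req#5 t=10ms: DENY
  req#6 t=12ms: DENY
  req#7 t=14ms: ALLOW
  req#8 t=17ms: ALLOW
  req#9 t=19ms: DENY
  req#10 t=22ms: DENY
  req#11 t=24ms: DENY
  req#12 t=27ms: DENY
  req#13 t=29ms: ALLOW

Answer: AADDDDAADDDDA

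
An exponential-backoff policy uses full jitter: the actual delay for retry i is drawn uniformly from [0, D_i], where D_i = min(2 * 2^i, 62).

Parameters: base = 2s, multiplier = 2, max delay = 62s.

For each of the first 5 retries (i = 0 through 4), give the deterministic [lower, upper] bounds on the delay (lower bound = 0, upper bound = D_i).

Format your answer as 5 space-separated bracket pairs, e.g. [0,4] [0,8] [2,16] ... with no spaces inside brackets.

Answer: [0,2] [0,4] [0,8] [0,16] [0,32]

Derivation:
Computing bounds per retry:
  i=0: D_i=min(2*2^0,62)=2, bounds=[0,2]
  i=1: D_i=min(2*2^1,62)=4, bounds=[0,4]
  i=2: D_i=min(2*2^2,62)=8, bounds=[0,8]
  i=3: D_i=min(2*2^3,62)=16, bounds=[0,16]
  i=4: D_i=min(2*2^4,62)=32, bounds=[0,32]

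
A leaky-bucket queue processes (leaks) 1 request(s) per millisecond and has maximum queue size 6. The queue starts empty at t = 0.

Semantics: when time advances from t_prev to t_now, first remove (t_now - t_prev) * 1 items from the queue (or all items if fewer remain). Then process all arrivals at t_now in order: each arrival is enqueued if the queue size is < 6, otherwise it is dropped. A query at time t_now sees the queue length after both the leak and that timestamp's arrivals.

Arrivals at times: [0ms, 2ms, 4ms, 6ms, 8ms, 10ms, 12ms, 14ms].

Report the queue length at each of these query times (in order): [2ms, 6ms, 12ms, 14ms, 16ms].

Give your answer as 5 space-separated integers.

Answer: 1 1 1 1 0

Derivation:
Queue lengths at query times:
  query t=2ms: backlog = 1
  query t=6ms: backlog = 1
  query t=12ms: backlog = 1
  query t=14ms: backlog = 1
  query t=16ms: backlog = 0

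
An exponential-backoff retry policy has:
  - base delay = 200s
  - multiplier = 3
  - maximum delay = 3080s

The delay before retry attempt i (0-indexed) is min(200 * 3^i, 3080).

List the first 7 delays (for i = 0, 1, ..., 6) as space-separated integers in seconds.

Computing each delay:
  i=0: min(200*3^0, 3080) = 200
  i=1: min(200*3^1, 3080) = 600
  i=2: min(200*3^2, 3080) = 1800
  i=3: min(200*3^3, 3080) = 3080
  i=4: min(200*3^4, 3080) = 3080
  i=5: min(200*3^5, 3080) = 3080
  i=6: min(200*3^6, 3080) = 3080

Answer: 200 600 1800 3080 3080 3080 3080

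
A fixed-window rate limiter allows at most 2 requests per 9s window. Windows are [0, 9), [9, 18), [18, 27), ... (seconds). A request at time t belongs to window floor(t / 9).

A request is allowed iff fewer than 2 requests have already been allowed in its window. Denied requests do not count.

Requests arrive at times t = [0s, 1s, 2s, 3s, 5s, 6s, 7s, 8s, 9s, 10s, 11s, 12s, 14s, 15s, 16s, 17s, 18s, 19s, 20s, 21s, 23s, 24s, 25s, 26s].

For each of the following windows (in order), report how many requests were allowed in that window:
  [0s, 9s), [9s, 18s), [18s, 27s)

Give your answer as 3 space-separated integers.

Answer: 2 2 2

Derivation:
Processing requests:
  req#1 t=0s (window 0): ALLOW
  req#2 t=1s (window 0): ALLOW
  req#3 t=2s (window 0): DENY
  req#4 t=3s (window 0): DENY
  req#5 t=5s (window 0): DENY
  req#6 t=6s (window 0): DENY
  req#7 t=7s (window 0): DENY
  req#8 t=8s (window 0): DENY
  req#9 t=9s (window 1): ALLOW
  req#10 t=10s (window 1): ALLOW
  req#11 t=11s (window 1): DENY
  req#12 t=12s (window 1): DENY
  req#13 t=14s (window 1): DENY
  req#14 t=15s (window 1): DENY
  req#15 t=16s (window 1): DENY
  req#16 t=17s (window 1): DENY
  req#17 t=18s (window 2): ALLOW
  req#18 t=19s (window 2): ALLOW
  req#19 t=20s (window 2): DENY
  req#20 t=21s (window 2): DENY
  req#21 t=23s (window 2): DENY
  req#22 t=24s (window 2): DENY
  req#23 t=25s (window 2): DENY
  req#24 t=26s (window 2): DENY

Allowed counts by window: 2 2 2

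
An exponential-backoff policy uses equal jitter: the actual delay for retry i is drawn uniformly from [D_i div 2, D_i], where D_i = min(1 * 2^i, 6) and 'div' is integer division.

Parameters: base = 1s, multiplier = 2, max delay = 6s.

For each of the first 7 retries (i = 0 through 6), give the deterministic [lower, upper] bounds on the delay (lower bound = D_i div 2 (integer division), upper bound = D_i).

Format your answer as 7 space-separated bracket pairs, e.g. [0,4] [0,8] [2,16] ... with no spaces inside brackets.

Answer: [0,1] [1,2] [2,4] [3,6] [3,6] [3,6] [3,6]

Derivation:
Computing bounds per retry:
  i=0: D_i=min(1*2^0,6)=1, bounds=[0,1]
  i=1: D_i=min(1*2^1,6)=2, bounds=[1,2]
  i=2: D_i=min(1*2^2,6)=4, bounds=[2,4]
  i=3: D_i=min(1*2^3,6)=6, bounds=[3,6]
  i=4: D_i=min(1*2^4,6)=6, bounds=[3,6]
  i=5: D_i=min(1*2^5,6)=6, bounds=[3,6]
  i=6: D_i=min(1*2^6,6)=6, bounds=[3,6]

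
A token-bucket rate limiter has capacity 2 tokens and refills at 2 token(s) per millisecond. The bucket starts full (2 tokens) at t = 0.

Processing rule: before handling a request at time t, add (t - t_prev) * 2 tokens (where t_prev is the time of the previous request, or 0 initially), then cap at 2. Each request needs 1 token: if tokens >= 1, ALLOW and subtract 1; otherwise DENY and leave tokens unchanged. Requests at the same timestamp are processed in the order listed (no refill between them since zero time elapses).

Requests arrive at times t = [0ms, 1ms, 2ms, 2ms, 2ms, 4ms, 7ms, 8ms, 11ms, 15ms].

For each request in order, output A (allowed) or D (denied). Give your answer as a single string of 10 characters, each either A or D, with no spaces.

Answer: AAAADAAAAA

Derivation:
Simulating step by step:
  req#1 t=0ms: ALLOW
  req#2 t=1ms: ALLOW
  req#3 t=2ms: ALLOW
  req#4 t=2ms: ALLOW
  req#5 t=2ms: DENY
  req#6 t=4ms: ALLOW
  req#7 t=7ms: ALLOW
  req#8 t=8ms: ALLOW
  req#9 t=11ms: ALLOW
  req#10 t=15ms: ALLOW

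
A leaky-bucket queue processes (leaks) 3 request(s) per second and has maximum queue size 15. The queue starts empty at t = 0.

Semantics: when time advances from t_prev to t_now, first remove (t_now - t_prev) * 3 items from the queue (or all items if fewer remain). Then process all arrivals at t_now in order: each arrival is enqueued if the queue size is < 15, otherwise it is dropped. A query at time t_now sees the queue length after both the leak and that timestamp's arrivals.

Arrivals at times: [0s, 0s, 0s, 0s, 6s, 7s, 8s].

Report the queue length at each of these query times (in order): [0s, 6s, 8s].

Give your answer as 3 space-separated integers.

Queue lengths at query times:
  query t=0s: backlog = 4
  query t=6s: backlog = 1
  query t=8s: backlog = 1

Answer: 4 1 1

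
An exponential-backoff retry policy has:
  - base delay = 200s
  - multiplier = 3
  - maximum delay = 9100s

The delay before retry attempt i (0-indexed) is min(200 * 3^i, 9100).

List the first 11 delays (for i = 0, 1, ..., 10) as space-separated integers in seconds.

Computing each delay:
  i=0: min(200*3^0, 9100) = 200
  i=1: min(200*3^1, 9100) = 600
  i=2: min(200*3^2, 9100) = 1800
  i=3: min(200*3^3, 9100) = 5400
  i=4: min(200*3^4, 9100) = 9100
  i=5: min(200*3^5, 9100) = 9100
  i=6: min(200*3^6, 9100) = 9100
  i=7: min(200*3^7, 9100) = 9100
  i=8: min(200*3^8, 9100) = 9100
  i=9: min(200*3^9, 9100) = 9100
  i=10: min(200*3^10, 9100) = 9100

Answer: 200 600 1800 5400 9100 9100 9100 9100 9100 9100 9100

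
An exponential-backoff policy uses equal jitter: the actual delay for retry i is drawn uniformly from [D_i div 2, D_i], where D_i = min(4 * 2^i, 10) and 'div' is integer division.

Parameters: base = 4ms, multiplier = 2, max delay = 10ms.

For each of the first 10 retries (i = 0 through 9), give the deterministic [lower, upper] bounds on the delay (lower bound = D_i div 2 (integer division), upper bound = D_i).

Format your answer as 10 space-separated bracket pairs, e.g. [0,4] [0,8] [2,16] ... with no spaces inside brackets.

Answer: [2,4] [4,8] [5,10] [5,10] [5,10] [5,10] [5,10] [5,10] [5,10] [5,10]

Derivation:
Computing bounds per retry:
  i=0: D_i=min(4*2^0,10)=4, bounds=[2,4]
  i=1: D_i=min(4*2^1,10)=8, bounds=[4,8]
  i=2: D_i=min(4*2^2,10)=10, bounds=[5,10]
  i=3: D_i=min(4*2^3,10)=10, bounds=[5,10]
  i=4: D_i=min(4*2^4,10)=10, bounds=[5,10]
  i=5: D_i=min(4*2^5,10)=10, bounds=[5,10]
  i=6: D_i=min(4*2^6,10)=10, bounds=[5,10]
  i=7: D_i=min(4*2^7,10)=10, bounds=[5,10]
  i=8: D_i=min(4*2^8,10)=10, bounds=[5,10]
  i=9: D_i=min(4*2^9,10)=10, bounds=[5,10]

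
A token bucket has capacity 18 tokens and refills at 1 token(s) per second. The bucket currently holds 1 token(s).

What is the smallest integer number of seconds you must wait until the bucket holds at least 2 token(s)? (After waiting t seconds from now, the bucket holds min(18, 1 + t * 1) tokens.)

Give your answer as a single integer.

Answer: 1

Derivation:
Need 1 + t * 1 >= 2, so t >= 1/1.
Smallest integer t = ceil(1/1) = 1.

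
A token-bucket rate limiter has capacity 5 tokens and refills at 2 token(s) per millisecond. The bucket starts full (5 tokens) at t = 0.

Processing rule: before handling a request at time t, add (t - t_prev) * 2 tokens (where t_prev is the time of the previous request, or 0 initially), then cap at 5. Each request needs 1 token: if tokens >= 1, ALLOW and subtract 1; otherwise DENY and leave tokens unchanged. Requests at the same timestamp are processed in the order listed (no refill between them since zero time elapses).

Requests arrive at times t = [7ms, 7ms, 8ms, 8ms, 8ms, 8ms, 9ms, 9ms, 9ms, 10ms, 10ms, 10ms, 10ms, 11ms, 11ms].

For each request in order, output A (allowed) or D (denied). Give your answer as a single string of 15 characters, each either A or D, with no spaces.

Simulating step by step:
  req#1 t=7ms: ALLOW
  req#2 t=7ms: ALLOW
  req#3 t=8ms: ALLOW
  req#4 t=8ms: ALLOW
  req#5 t=8ms: ALLOW
  req#6 t=8ms: ALLOW
  req#7 t=9ms: ALLOW
  req#8 t=9ms: ALLOW
  req#9 t=9ms: ALLOW
  req#10 t=10ms: ALLOW
  req#11 t=10ms: ALLOW
  req#12 t=10ms: DENY
  req#13 t=10ms: DENY
  req#14 t=11ms: ALLOW
  req#15 t=11ms: ALLOW

Answer: AAAAAAAAAAADDAA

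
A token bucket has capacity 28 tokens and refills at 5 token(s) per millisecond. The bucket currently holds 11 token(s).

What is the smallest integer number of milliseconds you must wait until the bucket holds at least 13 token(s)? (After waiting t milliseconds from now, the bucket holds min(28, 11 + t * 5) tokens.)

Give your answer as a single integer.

Answer: 1

Derivation:
Need 11 + t * 5 >= 13, so t >= 2/5.
Smallest integer t = ceil(2/5) = 1.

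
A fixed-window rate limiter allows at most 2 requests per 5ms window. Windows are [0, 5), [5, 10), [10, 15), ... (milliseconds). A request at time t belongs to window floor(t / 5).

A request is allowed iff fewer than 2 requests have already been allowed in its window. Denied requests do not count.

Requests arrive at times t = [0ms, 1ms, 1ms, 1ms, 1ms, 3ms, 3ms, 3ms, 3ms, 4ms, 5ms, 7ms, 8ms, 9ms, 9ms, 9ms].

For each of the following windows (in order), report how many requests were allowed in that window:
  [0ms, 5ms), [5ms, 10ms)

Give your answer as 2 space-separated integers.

Answer: 2 2

Derivation:
Processing requests:
  req#1 t=0ms (window 0): ALLOW
  req#2 t=1ms (window 0): ALLOW
  req#3 t=1ms (window 0): DENY
  req#4 t=1ms (window 0): DENY
  req#5 t=1ms (window 0): DENY
  req#6 t=3ms (window 0): DENY
  req#7 t=3ms (window 0): DENY
  req#8 t=3ms (window 0): DENY
  req#9 t=3ms (window 0): DENY
  req#10 t=4ms (window 0): DENY
  req#11 t=5ms (window 1): ALLOW
  req#12 t=7ms (window 1): ALLOW
  req#13 t=8ms (window 1): DENY
  req#14 t=9ms (window 1): DENY
  req#15 t=9ms (window 1): DENY
  req#16 t=9ms (window 1): DENY

Allowed counts by window: 2 2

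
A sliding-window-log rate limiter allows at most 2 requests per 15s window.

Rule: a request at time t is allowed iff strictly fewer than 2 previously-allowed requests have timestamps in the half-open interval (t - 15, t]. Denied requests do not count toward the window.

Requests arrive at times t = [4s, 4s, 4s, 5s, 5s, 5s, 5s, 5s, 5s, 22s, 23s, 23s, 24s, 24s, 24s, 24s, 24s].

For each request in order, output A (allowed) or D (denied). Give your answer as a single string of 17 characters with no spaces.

Tracking allowed requests in the window:
  req#1 t=4s: ALLOW
  req#2 t=4s: ALLOW
  req#3 t=4s: DENY
  req#4 t=5s: DENY
  req#5 t=5s: DENY
  req#6 t=5s: DENY
  req#7 t=5s: DENY
  req#8 t=5s: DENY
  req#9 t=5s: DENY
  req#10 t=22s: ALLOW
  req#11 t=23s: ALLOW
  req#12 t=23s: DENY
  req#13 t=24s: DENY
  req#14 t=24s: DENY
  req#15 t=24s: DENY
  req#16 t=24s: DENY
  req#17 t=24s: DENY

Answer: AADDDDDDDAADDDDDD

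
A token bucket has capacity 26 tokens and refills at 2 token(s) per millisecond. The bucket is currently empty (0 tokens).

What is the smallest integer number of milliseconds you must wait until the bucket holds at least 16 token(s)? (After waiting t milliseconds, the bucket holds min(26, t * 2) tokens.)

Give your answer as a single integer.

Answer: 8

Derivation:
Need t * 2 >= 16, so t >= 16/2.
Smallest integer t = ceil(16/2) = 8.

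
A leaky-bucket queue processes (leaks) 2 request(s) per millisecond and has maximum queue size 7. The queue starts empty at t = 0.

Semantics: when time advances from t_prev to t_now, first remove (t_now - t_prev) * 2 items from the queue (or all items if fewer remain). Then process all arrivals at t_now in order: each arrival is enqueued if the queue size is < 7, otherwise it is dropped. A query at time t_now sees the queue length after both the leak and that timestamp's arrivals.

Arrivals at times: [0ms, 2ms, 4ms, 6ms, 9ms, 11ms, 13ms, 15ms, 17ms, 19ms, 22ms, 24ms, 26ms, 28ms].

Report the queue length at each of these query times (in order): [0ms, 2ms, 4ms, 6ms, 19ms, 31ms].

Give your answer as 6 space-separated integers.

Queue lengths at query times:
  query t=0ms: backlog = 1
  query t=2ms: backlog = 1
  query t=4ms: backlog = 1
  query t=6ms: backlog = 1
  query t=19ms: backlog = 1
  query t=31ms: backlog = 0

Answer: 1 1 1 1 1 0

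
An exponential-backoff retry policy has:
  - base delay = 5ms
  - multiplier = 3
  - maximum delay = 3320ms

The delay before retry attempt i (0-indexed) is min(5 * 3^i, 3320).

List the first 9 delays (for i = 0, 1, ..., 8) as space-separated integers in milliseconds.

Answer: 5 15 45 135 405 1215 3320 3320 3320

Derivation:
Computing each delay:
  i=0: min(5*3^0, 3320) = 5
  i=1: min(5*3^1, 3320) = 15
  i=2: min(5*3^2, 3320) = 45
  i=3: min(5*3^3, 3320) = 135
  i=4: min(5*3^4, 3320) = 405
  i=5: min(5*3^5, 3320) = 1215
  i=6: min(5*3^6, 3320) = 3320
  i=7: min(5*3^7, 3320) = 3320
  i=8: min(5*3^8, 3320) = 3320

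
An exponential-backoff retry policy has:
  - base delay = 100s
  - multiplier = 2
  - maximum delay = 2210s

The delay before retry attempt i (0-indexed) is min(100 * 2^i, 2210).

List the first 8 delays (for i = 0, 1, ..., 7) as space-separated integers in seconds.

Computing each delay:
  i=0: min(100*2^0, 2210) = 100
  i=1: min(100*2^1, 2210) = 200
  i=2: min(100*2^2, 2210) = 400
  i=3: min(100*2^3, 2210) = 800
  i=4: min(100*2^4, 2210) = 1600
  i=5: min(100*2^5, 2210) = 2210
  i=6: min(100*2^6, 2210) = 2210
  i=7: min(100*2^7, 2210) = 2210

Answer: 100 200 400 800 1600 2210 2210 2210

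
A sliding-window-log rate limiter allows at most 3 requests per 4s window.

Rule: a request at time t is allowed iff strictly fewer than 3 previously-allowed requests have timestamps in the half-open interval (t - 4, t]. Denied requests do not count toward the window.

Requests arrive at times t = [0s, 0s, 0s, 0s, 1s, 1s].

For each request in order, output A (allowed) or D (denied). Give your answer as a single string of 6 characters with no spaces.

Answer: AAADDD

Derivation:
Tracking allowed requests in the window:
  req#1 t=0s: ALLOW
  req#2 t=0s: ALLOW
  req#3 t=0s: ALLOW
  req#4 t=0s: DENY
  req#5 t=1s: DENY
  req#6 t=1s: DENY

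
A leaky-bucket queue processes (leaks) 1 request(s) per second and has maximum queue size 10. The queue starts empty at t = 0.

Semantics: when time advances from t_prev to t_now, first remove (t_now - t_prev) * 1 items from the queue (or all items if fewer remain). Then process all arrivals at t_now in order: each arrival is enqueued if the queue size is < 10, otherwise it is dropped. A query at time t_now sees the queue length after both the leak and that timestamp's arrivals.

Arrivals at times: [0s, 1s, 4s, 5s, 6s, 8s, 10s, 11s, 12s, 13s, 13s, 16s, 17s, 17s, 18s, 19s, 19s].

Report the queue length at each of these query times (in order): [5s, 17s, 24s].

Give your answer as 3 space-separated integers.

Answer: 1 2 0

Derivation:
Queue lengths at query times:
  query t=5s: backlog = 1
  query t=17s: backlog = 2
  query t=24s: backlog = 0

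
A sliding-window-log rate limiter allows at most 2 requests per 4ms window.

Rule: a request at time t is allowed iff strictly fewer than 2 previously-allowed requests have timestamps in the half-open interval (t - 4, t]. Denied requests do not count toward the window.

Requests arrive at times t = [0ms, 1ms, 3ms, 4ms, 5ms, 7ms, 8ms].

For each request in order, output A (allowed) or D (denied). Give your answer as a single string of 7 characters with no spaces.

Answer: AADAADA

Derivation:
Tracking allowed requests in the window:
  req#1 t=0ms: ALLOW
  req#2 t=1ms: ALLOW
  req#3 t=3ms: DENY
  req#4 t=4ms: ALLOW
  req#5 t=5ms: ALLOW
  req#6 t=7ms: DENY
  req#7 t=8ms: ALLOW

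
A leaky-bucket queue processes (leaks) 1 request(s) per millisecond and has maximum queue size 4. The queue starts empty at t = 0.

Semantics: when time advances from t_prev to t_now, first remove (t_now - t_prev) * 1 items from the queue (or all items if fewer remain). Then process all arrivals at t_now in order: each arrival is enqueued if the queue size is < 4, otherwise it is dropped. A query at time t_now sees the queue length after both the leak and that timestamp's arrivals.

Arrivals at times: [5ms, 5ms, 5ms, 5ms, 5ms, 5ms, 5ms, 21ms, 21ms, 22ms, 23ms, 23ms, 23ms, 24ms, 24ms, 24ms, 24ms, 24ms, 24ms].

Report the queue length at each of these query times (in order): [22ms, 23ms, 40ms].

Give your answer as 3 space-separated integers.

Answer: 2 4 0

Derivation:
Queue lengths at query times:
  query t=22ms: backlog = 2
  query t=23ms: backlog = 4
  query t=40ms: backlog = 0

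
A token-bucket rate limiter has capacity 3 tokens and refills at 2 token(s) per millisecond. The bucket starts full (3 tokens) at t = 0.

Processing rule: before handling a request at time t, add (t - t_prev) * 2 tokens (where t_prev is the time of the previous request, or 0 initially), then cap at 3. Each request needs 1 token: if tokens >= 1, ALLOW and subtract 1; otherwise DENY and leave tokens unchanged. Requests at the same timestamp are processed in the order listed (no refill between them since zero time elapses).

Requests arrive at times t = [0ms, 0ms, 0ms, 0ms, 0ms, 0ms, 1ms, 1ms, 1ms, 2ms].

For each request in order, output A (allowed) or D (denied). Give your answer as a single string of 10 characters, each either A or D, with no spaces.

Answer: AAADDDAADA

Derivation:
Simulating step by step:
  req#1 t=0ms: ALLOW
  req#2 t=0ms: ALLOW
  req#3 t=0ms: ALLOW
  req#4 t=0ms: DENY
  req#5 t=0ms: DENY
  req#6 t=0ms: DENY
  req#7 t=1ms: ALLOW
  req#8 t=1ms: ALLOW
  req#9 t=1ms: DENY
  req#10 t=2ms: ALLOW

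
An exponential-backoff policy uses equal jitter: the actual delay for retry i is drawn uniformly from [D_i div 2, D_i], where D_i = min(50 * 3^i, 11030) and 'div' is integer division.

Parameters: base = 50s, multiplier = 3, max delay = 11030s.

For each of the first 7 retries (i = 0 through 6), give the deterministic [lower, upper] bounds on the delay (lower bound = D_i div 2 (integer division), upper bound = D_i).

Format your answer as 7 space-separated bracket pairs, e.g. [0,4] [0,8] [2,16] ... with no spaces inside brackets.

Answer: [25,50] [75,150] [225,450] [675,1350] [2025,4050] [5515,11030] [5515,11030]

Derivation:
Computing bounds per retry:
  i=0: D_i=min(50*3^0,11030)=50, bounds=[25,50]
  i=1: D_i=min(50*3^1,11030)=150, bounds=[75,150]
  i=2: D_i=min(50*3^2,11030)=450, bounds=[225,450]
  i=3: D_i=min(50*3^3,11030)=1350, bounds=[675,1350]
  i=4: D_i=min(50*3^4,11030)=4050, bounds=[2025,4050]
  i=5: D_i=min(50*3^5,11030)=11030, bounds=[5515,11030]
  i=6: D_i=min(50*3^6,11030)=11030, bounds=[5515,11030]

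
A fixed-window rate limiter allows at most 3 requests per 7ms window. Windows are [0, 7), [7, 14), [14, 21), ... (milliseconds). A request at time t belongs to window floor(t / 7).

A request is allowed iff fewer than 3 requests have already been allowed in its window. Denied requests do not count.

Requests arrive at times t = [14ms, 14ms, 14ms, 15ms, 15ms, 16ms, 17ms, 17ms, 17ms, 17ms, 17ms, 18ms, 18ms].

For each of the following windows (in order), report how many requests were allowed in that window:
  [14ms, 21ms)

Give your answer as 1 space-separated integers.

Processing requests:
  req#1 t=14ms (window 2): ALLOW
  req#2 t=14ms (window 2): ALLOW
  req#3 t=14ms (window 2): ALLOW
  req#4 t=15ms (window 2): DENY
  req#5 t=15ms (window 2): DENY
  req#6 t=16ms (window 2): DENY
  req#7 t=17ms (window 2): DENY
  req#8 t=17ms (window 2): DENY
  req#9 t=17ms (window 2): DENY
  req#10 t=17ms (window 2): DENY
  req#11 t=17ms (window 2): DENY
  req#12 t=18ms (window 2): DENY
  req#13 t=18ms (window 2): DENY

Allowed counts by window: 3

Answer: 3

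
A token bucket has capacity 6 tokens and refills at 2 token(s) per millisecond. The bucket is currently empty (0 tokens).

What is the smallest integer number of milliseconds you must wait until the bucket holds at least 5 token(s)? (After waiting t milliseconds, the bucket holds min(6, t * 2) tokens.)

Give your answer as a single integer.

Answer: 3

Derivation:
Need t * 2 >= 5, so t >= 5/2.
Smallest integer t = ceil(5/2) = 3.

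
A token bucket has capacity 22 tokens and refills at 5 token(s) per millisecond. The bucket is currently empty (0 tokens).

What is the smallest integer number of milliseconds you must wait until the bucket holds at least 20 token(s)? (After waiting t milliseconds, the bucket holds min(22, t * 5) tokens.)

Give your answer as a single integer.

Answer: 4

Derivation:
Need t * 5 >= 20, so t >= 20/5.
Smallest integer t = ceil(20/5) = 4.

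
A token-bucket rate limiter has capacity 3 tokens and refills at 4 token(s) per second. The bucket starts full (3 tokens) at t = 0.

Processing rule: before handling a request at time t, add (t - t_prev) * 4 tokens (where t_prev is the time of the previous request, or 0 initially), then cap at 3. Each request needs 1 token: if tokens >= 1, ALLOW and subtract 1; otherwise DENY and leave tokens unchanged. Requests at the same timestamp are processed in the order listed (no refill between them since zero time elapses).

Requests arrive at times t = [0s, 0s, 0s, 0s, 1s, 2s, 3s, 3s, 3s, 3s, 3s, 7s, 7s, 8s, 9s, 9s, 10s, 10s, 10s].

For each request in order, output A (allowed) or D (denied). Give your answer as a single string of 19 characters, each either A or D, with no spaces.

Simulating step by step:
  req#1 t=0s: ALLOW
  req#2 t=0s: ALLOW
  req#3 t=0s: ALLOW
  req#4 t=0s: DENY
  req#5 t=1s: ALLOW
  req#6 t=2s: ALLOW
  req#7 t=3s: ALLOW
  req#8 t=3s: ALLOW
  req#9 t=3s: ALLOW
  req#10 t=3s: DENY
  req#11 t=3s: DENY
  req#12 t=7s: ALLOW
  req#13 t=7s: ALLOW
  req#14 t=8s: ALLOW
  req#15 t=9s: ALLOW
  req#16 t=9s: ALLOW
  req#17 t=10s: ALLOW
  req#18 t=10s: ALLOW
  req#19 t=10s: ALLOW

Answer: AAADAAAAADDAAAAAAAA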